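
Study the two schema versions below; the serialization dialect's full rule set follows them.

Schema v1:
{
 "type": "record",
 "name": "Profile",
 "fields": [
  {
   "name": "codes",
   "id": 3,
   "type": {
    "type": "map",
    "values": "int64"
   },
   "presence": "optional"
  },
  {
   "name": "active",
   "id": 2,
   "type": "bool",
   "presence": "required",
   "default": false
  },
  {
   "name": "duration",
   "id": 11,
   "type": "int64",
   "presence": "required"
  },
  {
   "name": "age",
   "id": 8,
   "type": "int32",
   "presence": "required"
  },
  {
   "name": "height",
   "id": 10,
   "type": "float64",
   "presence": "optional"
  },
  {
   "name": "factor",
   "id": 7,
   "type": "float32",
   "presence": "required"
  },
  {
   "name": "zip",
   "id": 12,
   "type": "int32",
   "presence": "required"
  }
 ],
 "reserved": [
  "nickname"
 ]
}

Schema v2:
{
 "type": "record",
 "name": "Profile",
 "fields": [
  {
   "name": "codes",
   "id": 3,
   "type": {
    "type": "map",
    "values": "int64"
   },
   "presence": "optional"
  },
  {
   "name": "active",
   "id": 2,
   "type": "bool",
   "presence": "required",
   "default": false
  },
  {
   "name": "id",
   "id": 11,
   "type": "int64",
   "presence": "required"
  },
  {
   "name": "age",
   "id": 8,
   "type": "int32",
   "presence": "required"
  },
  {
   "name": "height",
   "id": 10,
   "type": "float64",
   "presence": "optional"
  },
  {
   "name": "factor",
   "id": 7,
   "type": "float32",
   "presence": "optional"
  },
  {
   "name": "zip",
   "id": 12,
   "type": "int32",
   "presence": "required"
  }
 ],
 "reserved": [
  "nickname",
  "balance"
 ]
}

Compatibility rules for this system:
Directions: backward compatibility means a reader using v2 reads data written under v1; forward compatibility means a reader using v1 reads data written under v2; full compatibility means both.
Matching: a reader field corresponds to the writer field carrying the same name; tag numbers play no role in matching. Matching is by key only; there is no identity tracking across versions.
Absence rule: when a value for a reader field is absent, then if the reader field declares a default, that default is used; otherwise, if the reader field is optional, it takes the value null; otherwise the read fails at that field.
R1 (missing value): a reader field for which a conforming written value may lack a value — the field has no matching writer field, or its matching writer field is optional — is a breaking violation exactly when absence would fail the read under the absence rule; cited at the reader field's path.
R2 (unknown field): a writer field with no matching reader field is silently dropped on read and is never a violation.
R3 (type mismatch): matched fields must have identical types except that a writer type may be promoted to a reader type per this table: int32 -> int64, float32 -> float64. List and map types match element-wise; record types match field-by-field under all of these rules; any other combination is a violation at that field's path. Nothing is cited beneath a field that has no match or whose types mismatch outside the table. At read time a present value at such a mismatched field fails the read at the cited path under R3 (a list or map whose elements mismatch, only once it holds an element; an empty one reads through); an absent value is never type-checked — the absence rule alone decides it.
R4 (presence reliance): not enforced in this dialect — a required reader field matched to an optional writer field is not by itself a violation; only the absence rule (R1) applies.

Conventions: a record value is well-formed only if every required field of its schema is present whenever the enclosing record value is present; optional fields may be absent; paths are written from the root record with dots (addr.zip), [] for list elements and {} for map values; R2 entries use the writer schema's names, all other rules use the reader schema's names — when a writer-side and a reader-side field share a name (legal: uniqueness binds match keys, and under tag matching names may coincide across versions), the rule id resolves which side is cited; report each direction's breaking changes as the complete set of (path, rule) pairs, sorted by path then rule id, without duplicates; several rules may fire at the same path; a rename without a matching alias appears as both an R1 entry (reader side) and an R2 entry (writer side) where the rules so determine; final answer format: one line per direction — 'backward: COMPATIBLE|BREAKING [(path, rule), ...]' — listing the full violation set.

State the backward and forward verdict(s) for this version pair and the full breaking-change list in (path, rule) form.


backward: BREAKING [(id, R1)]; forward: BREAKING [(duration, R1), (factor, R1)]

the writer's type comes first in each Profile pair
backward pass over Profile, reader schema v2, writer schema v1:
  codes: paired with writer codes (map<string, int64> -> map<string, int64>; writer optional)
  active: paired with writer active (bool -> bool; writer required)
  id: no writer-side match
  age: paired with writer age (int32 -> int32; writer required)
  height: paired with writer height (float64 -> float64; writer optional)
  factor: paired with writer factor (float32 -> float32; writer required)
  zip: paired with writer zip (int32 -> int32; writer required)
  writer duration: unknown to reader
  R1 fires at id
  => backward verdict for Profile: BREAKING, 1 violation(s)
forward pass over Profile, reader schema v1, writer schema v2:
  codes: paired with writer codes (map<string, int64> -> map<string, int64>; writer optional)
  active: paired with writer active (bool -> bool; writer required)
  duration: no writer-side match
  age: paired with writer age (int32 -> int32; writer required)
  height: paired with writer height (float64 -> float64; writer optional)
  factor: paired with writer factor (float32 -> float32; writer optional)
  zip: paired with writer zip (int32 -> int32; writer required)
  writer id: unknown to reader
  R1 fires at duration
  R1 fires at factor
  => forward verdict for Profile: BREAKING, 2 violation(s)


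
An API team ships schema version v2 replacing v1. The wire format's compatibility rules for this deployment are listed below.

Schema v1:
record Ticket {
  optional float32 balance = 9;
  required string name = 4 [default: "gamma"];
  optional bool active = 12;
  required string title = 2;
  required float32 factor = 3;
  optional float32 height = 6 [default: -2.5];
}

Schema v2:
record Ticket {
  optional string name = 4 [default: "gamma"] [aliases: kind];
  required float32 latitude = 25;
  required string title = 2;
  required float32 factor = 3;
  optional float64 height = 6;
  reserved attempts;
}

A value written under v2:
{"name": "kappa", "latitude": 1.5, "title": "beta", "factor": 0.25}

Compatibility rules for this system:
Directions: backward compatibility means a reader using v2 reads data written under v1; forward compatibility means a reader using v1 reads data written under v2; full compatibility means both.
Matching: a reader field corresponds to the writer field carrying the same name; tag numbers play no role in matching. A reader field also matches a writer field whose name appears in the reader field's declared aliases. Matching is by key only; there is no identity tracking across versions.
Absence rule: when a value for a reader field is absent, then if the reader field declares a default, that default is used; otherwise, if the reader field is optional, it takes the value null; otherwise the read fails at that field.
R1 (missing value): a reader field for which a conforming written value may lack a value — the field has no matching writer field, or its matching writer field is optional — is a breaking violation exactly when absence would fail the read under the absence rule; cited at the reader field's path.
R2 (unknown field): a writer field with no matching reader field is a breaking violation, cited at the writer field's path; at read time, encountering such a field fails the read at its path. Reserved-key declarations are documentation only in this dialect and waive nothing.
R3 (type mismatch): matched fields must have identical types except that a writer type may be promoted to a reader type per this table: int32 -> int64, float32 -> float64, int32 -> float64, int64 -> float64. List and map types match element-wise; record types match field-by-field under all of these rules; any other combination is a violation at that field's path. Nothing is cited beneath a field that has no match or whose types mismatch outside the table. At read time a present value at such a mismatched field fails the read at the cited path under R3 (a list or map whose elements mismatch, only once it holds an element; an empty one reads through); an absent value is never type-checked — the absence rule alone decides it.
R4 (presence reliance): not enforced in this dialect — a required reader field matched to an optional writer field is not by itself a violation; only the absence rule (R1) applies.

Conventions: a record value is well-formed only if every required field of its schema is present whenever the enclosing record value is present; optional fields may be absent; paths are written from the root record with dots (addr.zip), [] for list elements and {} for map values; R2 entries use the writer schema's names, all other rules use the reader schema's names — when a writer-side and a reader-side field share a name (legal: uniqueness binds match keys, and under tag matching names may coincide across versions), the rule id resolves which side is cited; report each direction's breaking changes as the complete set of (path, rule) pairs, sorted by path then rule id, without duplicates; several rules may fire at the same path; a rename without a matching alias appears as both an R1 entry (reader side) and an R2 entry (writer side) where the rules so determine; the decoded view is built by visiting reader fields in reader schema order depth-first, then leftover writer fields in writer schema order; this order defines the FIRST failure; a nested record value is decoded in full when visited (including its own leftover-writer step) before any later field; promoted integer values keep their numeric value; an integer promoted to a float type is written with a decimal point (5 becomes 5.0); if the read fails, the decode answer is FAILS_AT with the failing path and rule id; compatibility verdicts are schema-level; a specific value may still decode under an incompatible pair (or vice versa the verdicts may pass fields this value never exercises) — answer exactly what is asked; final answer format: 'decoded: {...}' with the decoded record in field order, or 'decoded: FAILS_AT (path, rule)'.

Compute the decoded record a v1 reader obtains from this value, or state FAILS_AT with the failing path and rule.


decoded: FAILS_AT (latitude, R2)

arrows below run writer -> reader for Ticket
migrating the Ticket value to v1:
  balance := null (not supplied -> null)
  name := "kappa"
  active := null (not supplied -> null)
  title := "beta"
  factor := 0.25
  height := -2.5 (no value, default fills)
  read fails at latitude under R2 (unknown field)
  => FAILS_AT (latitude, R2)
diffs on Ticket not affecting the asked answer:
  removed field balance from record Ticket -> affects the rule determinations only; this particular Ticket value decodes identically
  field height in record Ticket: type float32 changed to float64 (its default is dropped) -> affects the rule determinations only; this particular Ticket value decodes identically
  field name in record Ticket: required changed to optional -> fires no rule on Ticket under this dialect and leaves the result unchanged
  removed field active from record Ticket -> affects the rule determinations only; this particular Ticket value decodes identically


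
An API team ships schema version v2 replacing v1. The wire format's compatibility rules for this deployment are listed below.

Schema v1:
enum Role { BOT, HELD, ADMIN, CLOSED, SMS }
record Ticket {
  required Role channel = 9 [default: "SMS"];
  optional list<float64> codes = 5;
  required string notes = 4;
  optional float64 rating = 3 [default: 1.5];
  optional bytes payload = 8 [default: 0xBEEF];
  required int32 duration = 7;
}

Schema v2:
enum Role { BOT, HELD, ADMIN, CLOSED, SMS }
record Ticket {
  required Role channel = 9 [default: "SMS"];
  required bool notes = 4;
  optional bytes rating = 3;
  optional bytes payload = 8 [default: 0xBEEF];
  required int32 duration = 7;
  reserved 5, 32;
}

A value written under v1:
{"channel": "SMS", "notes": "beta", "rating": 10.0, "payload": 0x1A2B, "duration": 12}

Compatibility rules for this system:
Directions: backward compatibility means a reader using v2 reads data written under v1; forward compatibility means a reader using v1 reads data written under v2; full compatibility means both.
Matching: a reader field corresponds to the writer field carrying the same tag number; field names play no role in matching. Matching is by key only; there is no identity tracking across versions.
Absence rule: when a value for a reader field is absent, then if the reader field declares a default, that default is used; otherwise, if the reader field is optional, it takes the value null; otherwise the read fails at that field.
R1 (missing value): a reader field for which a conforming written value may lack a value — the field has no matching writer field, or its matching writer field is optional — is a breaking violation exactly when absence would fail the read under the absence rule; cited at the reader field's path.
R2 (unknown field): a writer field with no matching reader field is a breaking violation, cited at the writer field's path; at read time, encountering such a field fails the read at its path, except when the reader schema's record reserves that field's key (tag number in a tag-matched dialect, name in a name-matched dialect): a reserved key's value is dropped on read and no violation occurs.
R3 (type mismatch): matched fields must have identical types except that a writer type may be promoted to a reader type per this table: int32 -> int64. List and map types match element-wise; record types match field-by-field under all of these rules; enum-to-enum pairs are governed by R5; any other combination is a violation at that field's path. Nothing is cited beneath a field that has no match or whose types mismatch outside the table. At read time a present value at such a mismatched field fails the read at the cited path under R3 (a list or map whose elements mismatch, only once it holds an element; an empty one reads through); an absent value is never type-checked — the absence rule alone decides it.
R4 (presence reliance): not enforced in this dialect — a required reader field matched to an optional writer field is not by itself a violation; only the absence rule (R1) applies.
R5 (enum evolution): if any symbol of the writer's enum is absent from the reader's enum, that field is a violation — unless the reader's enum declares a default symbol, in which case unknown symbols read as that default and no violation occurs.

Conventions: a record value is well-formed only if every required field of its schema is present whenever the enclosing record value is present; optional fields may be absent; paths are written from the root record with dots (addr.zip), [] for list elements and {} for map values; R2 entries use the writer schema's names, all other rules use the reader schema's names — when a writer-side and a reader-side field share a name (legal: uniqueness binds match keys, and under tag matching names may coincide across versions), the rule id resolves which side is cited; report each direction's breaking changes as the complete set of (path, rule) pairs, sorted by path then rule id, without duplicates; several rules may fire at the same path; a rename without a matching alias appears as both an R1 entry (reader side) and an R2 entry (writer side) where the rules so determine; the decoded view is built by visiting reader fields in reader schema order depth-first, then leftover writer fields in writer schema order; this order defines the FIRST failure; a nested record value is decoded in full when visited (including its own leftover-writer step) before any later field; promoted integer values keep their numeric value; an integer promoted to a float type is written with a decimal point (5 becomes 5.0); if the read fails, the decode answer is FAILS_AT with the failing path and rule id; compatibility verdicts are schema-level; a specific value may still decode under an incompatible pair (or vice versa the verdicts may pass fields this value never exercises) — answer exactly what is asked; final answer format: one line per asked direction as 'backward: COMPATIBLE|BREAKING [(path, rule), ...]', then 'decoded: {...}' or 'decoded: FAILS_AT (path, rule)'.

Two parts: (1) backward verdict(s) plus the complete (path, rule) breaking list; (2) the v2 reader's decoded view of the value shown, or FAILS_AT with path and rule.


backward: BREAKING [(notes, R3), (rating, R3)]; decoded: FAILS_AT (notes, R3)

in Ticket below, arrows point writer -> reader
backward for Ticket (reader v2, writer v1):
  Role -> Role, writer required: channel aligns to channel
  string -> bool, writer required: notes aligns to notes
  float64 -> bytes, writer optional: rating aligns to rating
  bytes -> bytes, writer optional: payload aligns to payload
  int32 -> int32, writer required: duration aligns to duration
  writer codes: unknown to reader
  rule R3 violated at notes
  rule R3 violated at rating
  => backward: BREAKING (2)
decode walk for Ticket under reader schema v2:
  channel := "SMS"
  read fails at notes under R3
  => FAILS_AT (notes, R3)
the rest of the Ticket diff is inert for this question:
  removed field codes from record Ticket (its key 5 joins the reserved list) -> no rule fires on it in Ticket's dialect; the asked verdict holds


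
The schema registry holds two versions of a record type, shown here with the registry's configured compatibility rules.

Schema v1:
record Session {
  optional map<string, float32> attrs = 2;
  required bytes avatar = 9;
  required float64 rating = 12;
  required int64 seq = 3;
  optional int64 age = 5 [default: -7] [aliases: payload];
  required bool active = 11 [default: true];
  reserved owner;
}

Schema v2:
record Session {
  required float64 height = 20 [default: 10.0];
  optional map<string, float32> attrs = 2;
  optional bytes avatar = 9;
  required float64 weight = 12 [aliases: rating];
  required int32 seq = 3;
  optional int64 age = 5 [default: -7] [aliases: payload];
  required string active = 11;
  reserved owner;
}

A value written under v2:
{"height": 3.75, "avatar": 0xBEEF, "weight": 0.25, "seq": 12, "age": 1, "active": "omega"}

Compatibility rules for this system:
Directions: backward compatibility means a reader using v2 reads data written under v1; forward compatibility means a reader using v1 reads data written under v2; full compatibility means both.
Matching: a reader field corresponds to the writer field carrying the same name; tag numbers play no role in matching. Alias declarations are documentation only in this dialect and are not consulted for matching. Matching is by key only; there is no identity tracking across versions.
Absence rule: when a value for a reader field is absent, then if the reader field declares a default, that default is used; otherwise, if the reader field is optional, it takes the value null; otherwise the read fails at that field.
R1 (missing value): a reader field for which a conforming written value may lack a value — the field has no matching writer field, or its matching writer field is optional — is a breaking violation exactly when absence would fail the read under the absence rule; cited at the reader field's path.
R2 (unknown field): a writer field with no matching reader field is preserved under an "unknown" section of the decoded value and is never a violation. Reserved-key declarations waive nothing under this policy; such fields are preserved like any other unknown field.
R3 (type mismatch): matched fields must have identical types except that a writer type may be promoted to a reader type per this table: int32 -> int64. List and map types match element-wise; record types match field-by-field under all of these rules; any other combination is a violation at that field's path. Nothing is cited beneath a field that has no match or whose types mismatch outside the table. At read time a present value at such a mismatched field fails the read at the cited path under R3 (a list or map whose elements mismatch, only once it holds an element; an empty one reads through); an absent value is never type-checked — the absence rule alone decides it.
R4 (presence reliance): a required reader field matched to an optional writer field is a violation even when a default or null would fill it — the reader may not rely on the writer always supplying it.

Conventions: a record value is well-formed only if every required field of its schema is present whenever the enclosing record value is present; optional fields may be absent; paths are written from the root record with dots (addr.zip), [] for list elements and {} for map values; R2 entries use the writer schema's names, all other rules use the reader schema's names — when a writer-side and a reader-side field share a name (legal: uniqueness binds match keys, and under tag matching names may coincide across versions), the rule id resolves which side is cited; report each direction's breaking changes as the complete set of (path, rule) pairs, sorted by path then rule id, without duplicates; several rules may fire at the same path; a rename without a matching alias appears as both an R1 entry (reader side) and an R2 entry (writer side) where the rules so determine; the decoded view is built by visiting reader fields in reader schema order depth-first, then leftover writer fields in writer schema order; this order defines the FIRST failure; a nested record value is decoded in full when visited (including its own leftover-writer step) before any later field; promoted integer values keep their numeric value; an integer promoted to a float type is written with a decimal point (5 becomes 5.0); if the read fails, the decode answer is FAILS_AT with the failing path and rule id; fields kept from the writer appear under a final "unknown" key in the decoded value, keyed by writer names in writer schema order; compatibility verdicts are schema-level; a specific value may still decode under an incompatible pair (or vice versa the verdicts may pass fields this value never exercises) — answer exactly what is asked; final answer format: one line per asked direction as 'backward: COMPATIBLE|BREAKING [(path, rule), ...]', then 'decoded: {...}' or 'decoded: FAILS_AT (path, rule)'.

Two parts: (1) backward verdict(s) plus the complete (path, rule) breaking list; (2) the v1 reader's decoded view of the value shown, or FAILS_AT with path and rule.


arrows below run writer -> reader for Session
backward analysis of Session with v2 as reader and v1 as writer:
  no writer field matches reader height
  attrs <- attrs (map<string, float32> -> map<string, float32>, writer optional)
  avatar <- avatar (bytes -> bytes, writer required)
  no writer field matches reader weight
  seq <- seq (int64 -> int32, writer required)
  age <- age (int64 -> int64, writer optional)
  active <- active (bool -> string, writer required)
  leftover writer field: rating
  rule R3 violated at active
  rule R3 violated at seq
  rule R1 violated at weight
  => 3 violation(s): backward is BREAKING for Session
migrating the Session value to v1:
  attrs := null (missing; optional => null)
  avatar := 0xBEEF
  read fails at rating under R1 (no fill)
  => FAILS_AT (rating, R1)
ruling out the remaining Session differences:
  field avatar in record Session: required changed to optional -> matters only for Session's forward compatibility — outside the asked direction
  added field height to record Session: required float64, tag 20, default 10.0 (in v2 it sits immediately before attrs) -> fires no rule on Session, leaving the asked answer as it is

backward: BREAKING [(active, R3), (seq, R3), (weight, R1)]; decoded: FAILS_AT (rating, R1)


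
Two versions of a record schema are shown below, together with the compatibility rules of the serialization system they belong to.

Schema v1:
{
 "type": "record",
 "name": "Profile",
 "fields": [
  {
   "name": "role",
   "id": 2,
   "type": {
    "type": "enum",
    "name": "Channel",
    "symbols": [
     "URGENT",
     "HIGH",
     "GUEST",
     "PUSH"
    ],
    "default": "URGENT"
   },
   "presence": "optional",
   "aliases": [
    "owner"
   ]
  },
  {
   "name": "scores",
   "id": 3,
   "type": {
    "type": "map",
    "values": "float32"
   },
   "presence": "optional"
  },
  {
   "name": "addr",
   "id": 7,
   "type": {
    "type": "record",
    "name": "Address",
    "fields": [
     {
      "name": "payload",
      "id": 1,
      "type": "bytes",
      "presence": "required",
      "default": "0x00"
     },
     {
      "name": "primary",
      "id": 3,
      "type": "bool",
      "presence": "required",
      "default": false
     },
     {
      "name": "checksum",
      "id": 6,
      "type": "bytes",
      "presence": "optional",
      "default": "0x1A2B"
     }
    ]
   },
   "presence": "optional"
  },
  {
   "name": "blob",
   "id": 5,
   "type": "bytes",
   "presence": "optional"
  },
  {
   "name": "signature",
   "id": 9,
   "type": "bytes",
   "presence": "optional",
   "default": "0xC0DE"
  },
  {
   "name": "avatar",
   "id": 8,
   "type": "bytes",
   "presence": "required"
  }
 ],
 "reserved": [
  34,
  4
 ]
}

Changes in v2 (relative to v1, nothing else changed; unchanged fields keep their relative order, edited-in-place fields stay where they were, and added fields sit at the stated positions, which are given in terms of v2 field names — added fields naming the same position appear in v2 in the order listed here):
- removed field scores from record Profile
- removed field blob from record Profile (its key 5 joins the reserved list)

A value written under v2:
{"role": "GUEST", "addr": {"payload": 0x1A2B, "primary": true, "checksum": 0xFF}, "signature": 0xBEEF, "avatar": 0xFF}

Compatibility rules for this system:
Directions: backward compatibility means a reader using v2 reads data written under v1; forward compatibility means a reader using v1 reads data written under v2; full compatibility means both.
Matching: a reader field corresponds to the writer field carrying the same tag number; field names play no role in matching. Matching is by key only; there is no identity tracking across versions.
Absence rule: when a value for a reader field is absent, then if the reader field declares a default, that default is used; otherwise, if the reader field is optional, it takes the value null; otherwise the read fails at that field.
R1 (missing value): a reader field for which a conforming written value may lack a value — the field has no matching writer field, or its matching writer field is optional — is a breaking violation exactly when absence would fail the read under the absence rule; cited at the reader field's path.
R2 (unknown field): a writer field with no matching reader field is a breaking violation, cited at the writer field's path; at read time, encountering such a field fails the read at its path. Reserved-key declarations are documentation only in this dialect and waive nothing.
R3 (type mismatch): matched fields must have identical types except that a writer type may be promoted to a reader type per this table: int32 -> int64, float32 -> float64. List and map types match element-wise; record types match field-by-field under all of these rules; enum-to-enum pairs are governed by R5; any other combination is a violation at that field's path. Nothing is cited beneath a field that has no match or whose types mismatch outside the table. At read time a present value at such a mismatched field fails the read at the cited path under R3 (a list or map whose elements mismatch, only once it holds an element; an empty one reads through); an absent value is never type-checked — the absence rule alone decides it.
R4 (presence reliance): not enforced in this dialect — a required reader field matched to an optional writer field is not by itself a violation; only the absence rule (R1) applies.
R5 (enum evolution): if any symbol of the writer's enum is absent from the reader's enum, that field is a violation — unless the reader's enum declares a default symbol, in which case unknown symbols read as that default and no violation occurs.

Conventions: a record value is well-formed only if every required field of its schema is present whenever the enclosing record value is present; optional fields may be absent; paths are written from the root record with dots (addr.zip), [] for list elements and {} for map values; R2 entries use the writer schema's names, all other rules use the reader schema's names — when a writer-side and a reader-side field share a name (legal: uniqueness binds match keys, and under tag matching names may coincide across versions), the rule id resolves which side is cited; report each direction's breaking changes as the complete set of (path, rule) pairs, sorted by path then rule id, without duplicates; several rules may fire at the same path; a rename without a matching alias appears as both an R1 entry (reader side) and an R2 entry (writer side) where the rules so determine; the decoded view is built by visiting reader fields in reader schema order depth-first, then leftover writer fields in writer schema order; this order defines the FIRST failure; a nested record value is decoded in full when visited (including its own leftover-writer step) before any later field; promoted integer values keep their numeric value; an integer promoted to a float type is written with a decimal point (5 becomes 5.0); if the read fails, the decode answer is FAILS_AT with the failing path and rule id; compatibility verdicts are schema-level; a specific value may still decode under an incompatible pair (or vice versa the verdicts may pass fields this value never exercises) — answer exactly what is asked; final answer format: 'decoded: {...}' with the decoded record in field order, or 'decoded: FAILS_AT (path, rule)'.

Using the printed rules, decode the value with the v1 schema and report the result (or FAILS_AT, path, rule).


each type pair in Profile: writer, then reader
decoding the Profile value with the v1 reader:
  role := "GUEST"
  scores := null (absent, optional -> null)
  addr.payload := 0x1A2B
  addr.primary := true
  addr.checksum := 0xFF
  blob := null (absent, optional -> null)
  signature := 0xBEEF
  avatar := 0xFF
  => decoded: {"role": "GUEST", "scores": null, "addr": {"payload": 0x1A2B, "primary": true, "checksum": 0xFF}, "blob": null, "signature": 0xBEEF, "avatar": 0xFF}
ruling out the remaining Profile differences:
  removed field scores from record Profile -> changes Profile's schema-level verdicts only — the decode of this value is the same
  removed field blob from record Profile (its key 5 joins the reserved list) -> changes Profile's schema-level verdicts only — the decode of this value is the same

decoded: {"role": "GUEST", "scores": null, "addr": {"payload": 0x1A2B, "primary": true, "checksum": 0xFF}, "blob": null, "signature": 0xBEEF, "avatar": 0xFF}


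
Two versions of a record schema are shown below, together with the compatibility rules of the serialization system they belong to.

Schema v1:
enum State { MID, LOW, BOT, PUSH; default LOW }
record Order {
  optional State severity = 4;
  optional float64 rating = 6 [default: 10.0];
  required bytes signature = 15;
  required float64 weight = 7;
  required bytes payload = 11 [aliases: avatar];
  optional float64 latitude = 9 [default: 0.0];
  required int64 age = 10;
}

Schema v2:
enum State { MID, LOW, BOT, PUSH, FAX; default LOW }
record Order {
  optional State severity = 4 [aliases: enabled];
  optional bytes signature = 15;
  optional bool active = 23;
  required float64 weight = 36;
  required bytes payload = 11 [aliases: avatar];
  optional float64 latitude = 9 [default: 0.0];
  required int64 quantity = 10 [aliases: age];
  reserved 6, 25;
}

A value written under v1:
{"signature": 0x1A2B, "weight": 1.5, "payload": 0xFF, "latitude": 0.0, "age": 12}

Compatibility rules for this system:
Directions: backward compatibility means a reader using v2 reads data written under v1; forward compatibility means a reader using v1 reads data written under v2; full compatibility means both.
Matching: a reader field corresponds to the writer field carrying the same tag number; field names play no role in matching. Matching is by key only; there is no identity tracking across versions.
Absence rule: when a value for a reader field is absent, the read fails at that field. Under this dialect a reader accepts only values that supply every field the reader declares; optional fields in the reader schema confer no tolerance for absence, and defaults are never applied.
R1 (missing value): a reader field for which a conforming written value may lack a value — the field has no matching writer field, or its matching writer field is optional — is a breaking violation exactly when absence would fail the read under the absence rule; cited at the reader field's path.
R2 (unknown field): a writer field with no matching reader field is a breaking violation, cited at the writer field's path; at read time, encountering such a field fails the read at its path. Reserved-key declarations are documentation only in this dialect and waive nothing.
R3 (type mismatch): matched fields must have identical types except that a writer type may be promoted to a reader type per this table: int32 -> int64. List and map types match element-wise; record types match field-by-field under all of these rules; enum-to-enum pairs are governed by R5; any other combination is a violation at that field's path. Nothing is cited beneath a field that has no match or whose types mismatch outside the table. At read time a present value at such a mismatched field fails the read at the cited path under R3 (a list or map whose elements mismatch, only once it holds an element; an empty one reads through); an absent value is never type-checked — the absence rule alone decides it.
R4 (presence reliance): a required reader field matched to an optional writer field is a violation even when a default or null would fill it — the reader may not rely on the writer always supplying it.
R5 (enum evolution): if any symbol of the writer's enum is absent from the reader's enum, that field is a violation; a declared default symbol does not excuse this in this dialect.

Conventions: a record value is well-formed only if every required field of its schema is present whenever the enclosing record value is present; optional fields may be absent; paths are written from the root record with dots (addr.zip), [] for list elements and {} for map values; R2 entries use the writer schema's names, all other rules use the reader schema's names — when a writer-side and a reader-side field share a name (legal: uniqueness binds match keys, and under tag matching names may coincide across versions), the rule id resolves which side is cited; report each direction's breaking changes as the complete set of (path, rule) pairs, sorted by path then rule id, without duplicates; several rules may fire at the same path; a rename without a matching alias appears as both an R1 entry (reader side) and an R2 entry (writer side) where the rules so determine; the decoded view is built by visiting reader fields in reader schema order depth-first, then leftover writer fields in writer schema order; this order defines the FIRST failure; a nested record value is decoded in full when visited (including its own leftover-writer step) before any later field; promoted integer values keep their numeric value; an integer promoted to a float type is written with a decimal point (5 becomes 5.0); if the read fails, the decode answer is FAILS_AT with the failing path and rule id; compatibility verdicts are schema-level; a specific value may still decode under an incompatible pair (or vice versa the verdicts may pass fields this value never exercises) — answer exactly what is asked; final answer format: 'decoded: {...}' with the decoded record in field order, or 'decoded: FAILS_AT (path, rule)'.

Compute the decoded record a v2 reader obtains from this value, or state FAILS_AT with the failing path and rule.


decoded: FAILS_AT (severity, R1)

the writer's type comes first in each Order pair
migrating the Order value to v2:
  read fails at severity under R1 (no fill)
  => FAILS_AT (severity, R1)
the other Order changes do not affect what is asked:
  field signature in record Order: required changed to optional -> a verdict-level change on Order — the shown value reads the same
  field weight in record Order: tag 7 changed to 36 -> a verdict-level change on Order — the shown value reads the same
  renamed field age to quantity in record Order (alias age declared on the renamed field) -> no rule fires on it and the decoded Order view is identical with or without it
  removed field rating from record Order (its key 6 joins the reserved list) -> a verdict-level change on Order — the shown value reads the same
  added field active to record Order: optional bool, tag 23 (in v2 it sits immediately before weight) -> a verdict-level change on Order — the shown value reads the same


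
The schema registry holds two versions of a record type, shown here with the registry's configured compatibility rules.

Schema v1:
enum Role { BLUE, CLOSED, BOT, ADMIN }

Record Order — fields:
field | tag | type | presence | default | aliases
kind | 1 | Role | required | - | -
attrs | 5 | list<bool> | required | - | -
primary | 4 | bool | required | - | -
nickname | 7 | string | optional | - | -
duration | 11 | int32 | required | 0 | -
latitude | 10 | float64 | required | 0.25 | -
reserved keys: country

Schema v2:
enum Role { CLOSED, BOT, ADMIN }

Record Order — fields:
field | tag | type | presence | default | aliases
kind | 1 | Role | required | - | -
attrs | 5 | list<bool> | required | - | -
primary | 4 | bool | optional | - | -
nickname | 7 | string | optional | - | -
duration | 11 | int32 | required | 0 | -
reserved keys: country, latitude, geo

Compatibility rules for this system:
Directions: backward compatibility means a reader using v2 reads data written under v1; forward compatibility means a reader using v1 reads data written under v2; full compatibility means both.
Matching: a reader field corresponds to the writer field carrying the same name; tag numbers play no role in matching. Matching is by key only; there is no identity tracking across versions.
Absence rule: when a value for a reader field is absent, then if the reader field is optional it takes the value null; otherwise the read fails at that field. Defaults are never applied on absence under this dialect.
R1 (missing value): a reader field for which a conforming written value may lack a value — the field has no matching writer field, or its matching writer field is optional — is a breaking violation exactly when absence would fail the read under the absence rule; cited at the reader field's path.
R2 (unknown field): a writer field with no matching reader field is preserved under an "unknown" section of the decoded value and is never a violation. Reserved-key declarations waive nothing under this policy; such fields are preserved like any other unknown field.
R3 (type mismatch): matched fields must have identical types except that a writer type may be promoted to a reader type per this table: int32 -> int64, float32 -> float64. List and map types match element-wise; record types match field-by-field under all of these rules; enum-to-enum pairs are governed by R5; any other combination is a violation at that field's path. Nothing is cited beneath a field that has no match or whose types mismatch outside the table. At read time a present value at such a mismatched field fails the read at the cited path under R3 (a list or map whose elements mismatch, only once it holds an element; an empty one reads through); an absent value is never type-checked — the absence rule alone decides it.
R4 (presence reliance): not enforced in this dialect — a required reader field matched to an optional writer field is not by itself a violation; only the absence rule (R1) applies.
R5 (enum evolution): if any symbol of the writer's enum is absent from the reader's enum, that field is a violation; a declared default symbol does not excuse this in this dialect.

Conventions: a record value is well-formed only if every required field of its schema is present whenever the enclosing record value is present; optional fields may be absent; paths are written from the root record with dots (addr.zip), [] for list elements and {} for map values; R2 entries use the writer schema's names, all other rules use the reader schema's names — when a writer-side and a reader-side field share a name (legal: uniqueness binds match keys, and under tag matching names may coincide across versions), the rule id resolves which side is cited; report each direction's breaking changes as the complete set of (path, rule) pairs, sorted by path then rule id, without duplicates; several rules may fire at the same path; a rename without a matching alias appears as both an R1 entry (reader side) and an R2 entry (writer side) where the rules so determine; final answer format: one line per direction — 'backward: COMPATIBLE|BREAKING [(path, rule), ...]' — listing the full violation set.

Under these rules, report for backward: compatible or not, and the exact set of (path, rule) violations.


backward: BREAKING [(kind, R5)]

the writer's type comes first in each Order pair
backward on Order — v2 reading data written by v1:
  kind: paired with writer kind (Role -> Role; writer required)
  attrs: paired with writer attrs (list<bool> -> list<bool>; writer required)
  primary: paired with writer primary (bool -> bool; writer required)
  nickname: paired with writer nickname (string -> string; writer optional)
  duration: paired with writer duration (int32 -> int32; writer required)
  latitude (writer side), unknown to reader
  breaking: (kind, R5)
  backward on Order therefore BREAKING (1)
the other Order changes do not affect what is asked:
  field primary in record Order: required changed to optional -> its effect on Order is confined to the forward direction, not asked
  removed field latitude from record Order (its key "latitude" joins the reserved list) -> its effect on Order is confined to the forward direction, not asked
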